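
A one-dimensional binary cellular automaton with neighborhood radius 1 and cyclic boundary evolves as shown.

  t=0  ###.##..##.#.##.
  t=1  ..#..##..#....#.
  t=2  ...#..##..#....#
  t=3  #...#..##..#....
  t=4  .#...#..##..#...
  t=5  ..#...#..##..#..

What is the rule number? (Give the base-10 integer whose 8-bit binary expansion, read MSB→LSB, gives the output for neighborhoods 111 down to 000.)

  ###|.  b7=0 t=0,i=1
  ##.|#  b6=1 t=0,i=2
  #.#|.  b5=0 t=0,i=3
  #..|#  b4=1 t=0,i=6
  .##|.  b3=0 t=0,i=0
  .#.|.  b2=0 t=0,i=11
  ..#|.  b1=0 t=0,i=7
  ...|.  b0=0 t=1,i=0
  bits 01010000 = 80

80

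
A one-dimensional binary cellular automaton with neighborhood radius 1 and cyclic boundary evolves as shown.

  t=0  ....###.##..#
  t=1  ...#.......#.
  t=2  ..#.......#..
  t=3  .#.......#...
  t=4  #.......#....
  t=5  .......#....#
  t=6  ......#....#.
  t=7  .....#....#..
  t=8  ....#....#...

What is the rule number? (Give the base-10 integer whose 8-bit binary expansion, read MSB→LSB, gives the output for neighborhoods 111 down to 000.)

2

  nb ###: next=.  (t=0,i=5, bit7=0)
  nb ##.: next=.  (t=0,i=6, bit6=0)
  nb #.#: next=.  (t=0,i=7, bit5=0)
  nb #..: next=.  (t=0,i=0, bit4=0)
  nb .##: next=.  (t=0,i=4, bit3=0)
  nb .#.: next=.  (t=0,i=12, bit2=0)
  nb ..#: next=#  (t=0,i=3, bit1=1)
  nb ...: next=.  (t=0,i=1, bit0=0)
  bits 00000010 = 2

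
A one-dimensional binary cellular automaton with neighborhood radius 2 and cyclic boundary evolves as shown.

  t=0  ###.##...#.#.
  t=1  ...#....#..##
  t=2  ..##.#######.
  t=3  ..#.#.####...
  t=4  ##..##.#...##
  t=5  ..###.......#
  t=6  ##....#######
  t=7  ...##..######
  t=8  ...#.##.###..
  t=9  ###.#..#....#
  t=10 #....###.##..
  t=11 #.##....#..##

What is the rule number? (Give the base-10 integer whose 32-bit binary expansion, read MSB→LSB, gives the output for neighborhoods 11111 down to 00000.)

2318240343

  #####|#  b31=1 t=2,i=7
  ####.|.  b30=0 t=2,i=10
  ###.#|.  b29=0 t=0,i=2
  ###..|.  b28=0 t=2,i=11
  ##.##|#  b27=1 t=0,i=3
  ##.#.|.  b26=0 t=4,i=6
  ##..#|#  b25=1 t=4,i=2
  ##...|.  b24=0 t=0,i=6
  #.###|.  b23=0 t=0,i=0
  #.##.|.  b22=0 t=0,i=4
  #.#.#|#  b21=1 t=0,i=11
  #.#..|.  b20=0 t=4,i=7
  #..##|#  b19=1 t=1,i=10
  #..#.|#  b18=1 t=9,i=6
  #...#|.  b17=0 t=0,i=7
  #....|#  b16=1 t=1,i=5
  .####|#  b15=1 t=2,i=6
  .###.|.  b14=0 t=0,i=1
  .##.#|.  b13=0 t=2,i=3
  .##..|.  b12=0 t=0,i=5
  .#.##|#  b11=1 t=0,i=12
  .#.#.|.  b10=0 t=0,i=10
  .#..#|#  b9=1 t=1,i=9
  .#...|.  b8=0 t=1,i=4
  ..###|.  b7=0 t=4,i=11
  ..##.|#  b6=1 t=1,i=11
  ..#.#|.  b5=0 t=0,i=9
  ..#..|#  b4=1 t=1,i=3
  ...##|.  b3=0 t=2,i=1
  ...#.|#  b2=1 t=0,i=8
  ....#|#  b1=1 t=1,i=6
  .....|#  b0=1 t=3,i=12
  bits 10001010001011011000101001010111 = 2318240343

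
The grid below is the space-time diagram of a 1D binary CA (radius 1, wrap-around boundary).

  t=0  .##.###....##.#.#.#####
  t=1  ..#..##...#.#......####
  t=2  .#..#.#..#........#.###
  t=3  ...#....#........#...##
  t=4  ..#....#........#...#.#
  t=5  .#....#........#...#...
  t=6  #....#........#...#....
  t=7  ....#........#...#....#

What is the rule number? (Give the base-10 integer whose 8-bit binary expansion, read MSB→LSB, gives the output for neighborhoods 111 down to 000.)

  nb ###: next=#  (t=0,i=5, bit7=1)
  nb ##.: next=#  (t=0,i=2, bit6=1)
  nb #.#: next=.  (t=0,i=0, bit5=0)
  nb #..: next=.  (t=0,i=7, bit4=0)
  nb .##: next=.  (t=0,i=1, bit3=0)
  nb .#.: next=.  (t=0,i=14, bit2=0)
  nb ..#: next=#  (t=0,i=10, bit1=1)
  nb ...: next=.  (t=0,i=8, bit0=0)
  bits 11000010 = 194

194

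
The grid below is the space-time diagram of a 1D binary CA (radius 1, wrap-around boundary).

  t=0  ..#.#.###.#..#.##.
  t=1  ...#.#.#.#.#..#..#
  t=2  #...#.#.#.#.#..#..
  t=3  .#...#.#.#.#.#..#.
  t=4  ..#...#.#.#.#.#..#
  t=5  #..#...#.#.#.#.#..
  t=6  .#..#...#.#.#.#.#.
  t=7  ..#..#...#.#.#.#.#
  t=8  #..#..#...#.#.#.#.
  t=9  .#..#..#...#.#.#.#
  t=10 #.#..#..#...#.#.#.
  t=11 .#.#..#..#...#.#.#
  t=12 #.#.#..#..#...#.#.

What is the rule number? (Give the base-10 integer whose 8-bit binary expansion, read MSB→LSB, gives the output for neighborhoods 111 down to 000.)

  [7] ### => #  t=0,i=7
  [6] ##. => .  t=0,i=8
  [5] #.# => #  t=0,i=3
  [4] #.. => #  t=0,i=11
  [3] .## => .  t=0,i=6
  [2] .#. => .  t=0,i=2
  [1] ..# => .  t=0,i=1
  [0] ... => .  t=0,i=0
  bits 10110000 = 176

176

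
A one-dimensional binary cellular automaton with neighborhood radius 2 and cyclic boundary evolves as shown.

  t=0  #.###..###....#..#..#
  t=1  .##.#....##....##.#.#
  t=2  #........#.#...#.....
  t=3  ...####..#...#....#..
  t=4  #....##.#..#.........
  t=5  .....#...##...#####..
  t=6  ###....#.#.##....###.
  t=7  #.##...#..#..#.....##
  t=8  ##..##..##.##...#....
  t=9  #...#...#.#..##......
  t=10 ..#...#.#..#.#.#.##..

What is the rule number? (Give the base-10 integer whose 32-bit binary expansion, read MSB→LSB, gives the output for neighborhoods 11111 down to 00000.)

2038827617

  [31] ##### => .  t=5,i=16
  [30] ####. => #  t=3,i=5
  [29] ###.# => #  t=6,i=19
  [28] ###.. => #  t=0,i=4
  [27] ##.## => #  t=0,i=1
  [26] ##.#. => .  t=1,i=3
  [25] ##..# => .  t=0,i=5
  [24] ##... => #  t=0,i=10
  [23] #.### => #  t=0,i=2
  [22] #.##. => .  t=1,i=1
  [21] #.#.# => .  t=1,i=18
  [20] #.#.. => .  t=1,i=4
  [19] #..## => .  t=0,i=6
  [18] #..#. => #  t=0,i=16
  [17] #...# => #  t=2,i=13
  [16] #.... => .  t=0,i=11
  [15] .#### => .  t=3,i=4
  [14] .###. => .  t=0,i=3
  [13] .##.# => .  t=0,i=0
  [12] .##.. => .  t=1,i=10
  [11] .#.## => #  t=1,i=0
  [10] .#.#. => .  t=1,i=19
  [9] .#..# => #  t=0,i=15
  [8] .#... => .  t=1,i=5
  [7] ..### => .  t=0,i=7
  [6] ..##. => #  t=0,i=20
  [5] ..#.# => #  t=2,i=9
  [4] ..#.. => .  t=0,i=14
  [3] ...## => .  t=1,i=8
  [2] ...#. => .  t=0,i=13
  [1] ....# => .  t=0,i=12
  [0] ..... => #  t=2,i=3
  bits 01111001100001100000101001100001 = 2038827617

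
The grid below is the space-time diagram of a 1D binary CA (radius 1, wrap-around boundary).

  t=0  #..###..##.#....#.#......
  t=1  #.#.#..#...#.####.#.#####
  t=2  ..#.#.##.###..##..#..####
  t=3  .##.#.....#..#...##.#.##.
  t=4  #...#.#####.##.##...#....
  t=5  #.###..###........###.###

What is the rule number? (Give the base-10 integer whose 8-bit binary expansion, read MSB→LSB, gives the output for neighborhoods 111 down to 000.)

135

  nb ###: next=#  (t=0,i=4, bit7=1)
  nb ##.: next=.  (t=0,i=5, bit6=0)
  nb #.#: next=.  (t=0,i=10, bit5=0)
  nb #..: next=.  (t=0,i=1, bit4=0)
  nb .##: next=.  (t=0,i=3, bit3=0)
  nb .#.: next=#  (t=0,i=0, bit2=1)
  nb ..#: next=#  (t=0,i=2, bit1=1)
  nb ...: next=#  (t=0,i=13, bit0=1)
  bits 10000111 = 135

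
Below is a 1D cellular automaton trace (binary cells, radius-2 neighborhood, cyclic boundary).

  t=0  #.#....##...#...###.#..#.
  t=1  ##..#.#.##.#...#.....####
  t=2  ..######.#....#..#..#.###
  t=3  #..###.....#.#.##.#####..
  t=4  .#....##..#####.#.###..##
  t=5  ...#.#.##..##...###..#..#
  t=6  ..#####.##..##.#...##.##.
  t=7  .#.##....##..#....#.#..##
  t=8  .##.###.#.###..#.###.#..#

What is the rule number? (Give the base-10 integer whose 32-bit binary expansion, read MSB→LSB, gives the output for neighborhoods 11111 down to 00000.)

  nb #####: next=#  (t=1,i=23, bit31=1)
  nb ####.: next=.  (t=1,i=0, bit30=0)
  nb ###.#: next=.  (t=0,i=18, bit29=0)
  nb ###..: next=.  (t=1,i=1, bit28=0)
  nb ##.##: next=.  (t=3,i=17, bit27=0)
  nb ##.#.: next=.  (t=0,i=19, bit26=0)
  nb ##..#: next=#  (t=1,i=2, bit25=1)
  nb ##...: next=#  (t=0,i=9, bit24=1)
  nb #.###: next=#  (t=2,i=22, bit23=1)
  nb #.##.: next=.  (t=1,i=8, bit22=0)
  nb #.#.#: next=#  (t=0,i=0, bit21=1)
  nb #.#..: next=.  (t=0,i=2, bit20=0)
  nb #..##: next=.  (t=2,i=1, bit19=0)
  nb #..#.: next=#  (t=0,i=22, bit18=1)
  nb #...#: next=.  (t=0,i=10, bit17=0)
  nb #....: next=#  (t=0,i=4, bit16=1)
  nb .####: next=#  (t=1,i=22, bit15=1)
  nb .###.: next=.  (t=0,i=17, bit14=0)
  nb .##.#: next=#  (t=1,i=9, bit13=1)
  nb .##..: next=#  (t=0,i=8, bit12=1)
  nb .#.##: next=#  (t=1,i=7, bit11=1)
  nb .#.#.: next=#  (t=0,i=1, bit10=1)
  nb .#..#: next=#  (t=0,i=21, bit9=1)
  nb .#...: next=.  (t=0,i=3, bit8=0)
  nb ..###: next=.  (t=0,i=16, bit7=0)
  nb ..##.: next=.  (t=0,i=7, bit6=0)
  nb ..#.#: next=#  (t=0,i=23, bit5=1)
  nb ..#..: next=.  (t=0,i=12, bit4=0)
  nb ...##: next=#  (t=0,i=6, bit3=1)
  nb ...#.: next=#  (t=0,i=11, bit2=1)
  nb ....#: next=.  (t=0,i=5, bit1=0)
  nb .....: next=.  (t=1,i=18, bit0=0)
  bits 10000011101001011011111000101100 = 2208677420

2208677420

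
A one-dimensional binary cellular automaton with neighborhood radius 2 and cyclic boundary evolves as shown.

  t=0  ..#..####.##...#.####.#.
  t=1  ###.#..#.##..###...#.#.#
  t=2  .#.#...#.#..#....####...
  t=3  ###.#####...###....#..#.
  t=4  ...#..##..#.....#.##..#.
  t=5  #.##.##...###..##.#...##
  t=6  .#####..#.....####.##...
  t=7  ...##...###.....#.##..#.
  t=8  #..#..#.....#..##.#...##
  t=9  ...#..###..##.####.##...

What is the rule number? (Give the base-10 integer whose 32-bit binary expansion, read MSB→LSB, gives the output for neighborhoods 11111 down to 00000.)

  #####|#  b31=1 t=3,i=6
  ####.|#  b30=1 t=0,i=7
  ###.#|.  b29=0 t=0,i=8
  ###..|.  b28=0 t=1,i=15
  ##.##|#  b27=1 t=0,i=9
  ##.#.|#  b26=1 t=0,i=21
  ##..#|.  b25=0 t=1,i=11
  ##...|.  b24=0 t=0,i=12
  #.###|.  b23=0 t=0,i=17
  #.##.|#  b22=1 t=0,i=10
  #.#.#|.  b21=0 t=1,i=21
  #.#..|.  b20=0 t=0,i=22
  #..##|#  b19=1 t=0,i=4
  #..#.|.  b18=0 t=1,i=6
  #...#|#  b17=1 t=0,i=0
  #....|#  b16=1 t=2,i=14
  .####|.  b15=0 t=0,i=6
  .###.|.  b14=0 t=1,i=14
  .##.#|#  b13=1 t=5,i=3
  .##..|.  b12=0 t=0,i=11
  .#.##|.  b11=0 t=0,i=16
  .#.#.|#  b10=1 t=1,i=20
  .#..#|.  b9=0 t=0,i=3
  .#...|#  b8=1 t=0,i=23
  ..###|.  b7=0 t=0,i=5
  ..##.|#  b6=1 t=4,i=6
  ..#.#|#  b5=1 t=0,i=15
  ..#..|#  b4=1 t=0,i=2
  ...##|.  b3=0 t=2,i=16
  ...#.|#  b2=1 t=0,i=1
  ....#|.  b1=0 t=2,i=15
  .....|.  b0=0 t=4,i=13
  bits 11001100010010110010010101110100 = 3427476852

3427476852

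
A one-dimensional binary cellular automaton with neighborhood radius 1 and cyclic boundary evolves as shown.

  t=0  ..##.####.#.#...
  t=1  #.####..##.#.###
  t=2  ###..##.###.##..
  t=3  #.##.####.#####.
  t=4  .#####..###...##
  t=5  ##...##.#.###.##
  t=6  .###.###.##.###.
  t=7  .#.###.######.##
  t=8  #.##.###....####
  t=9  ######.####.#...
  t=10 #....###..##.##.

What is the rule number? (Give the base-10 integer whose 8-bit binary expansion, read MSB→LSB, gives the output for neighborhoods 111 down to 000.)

  ### -> .   bit 7 = 0  t=0,i=6
  ##. -> #   bit 6 = 1  t=0,i=3
  #.# -> #   bit 5 = 1  t=0,i=4
  #.. -> #   bit 4 = 1  t=0,i=13
  .## -> #   bit 3 = 1  t=0,i=2
  .#. -> .   bit 2 = 0  t=0,i=10
  ..# -> .   bit 1 = 0  t=0,i=1
  ... -> #   bit 0 = 1  t=0,i=0
  bits 01111001 = 121

121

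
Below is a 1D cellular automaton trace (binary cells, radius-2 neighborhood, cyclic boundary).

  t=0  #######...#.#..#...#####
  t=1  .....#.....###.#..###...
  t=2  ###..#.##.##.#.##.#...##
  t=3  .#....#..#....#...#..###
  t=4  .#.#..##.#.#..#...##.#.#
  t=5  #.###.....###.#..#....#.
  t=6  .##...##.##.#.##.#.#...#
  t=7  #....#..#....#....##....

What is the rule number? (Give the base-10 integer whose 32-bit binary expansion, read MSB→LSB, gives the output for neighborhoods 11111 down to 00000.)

1754369689

  #####|.  b31=0 t=0,i=0
  ####.|#  b30=1 t=0,i=5
  ###.#|#  b29=1 t=1,i=13
  ###..|.  b28=0 t=0,i=6
  ##.##|#  b27=1 t=2,i=9
  ##.#.|.  b26=0 t=1,i=14
  ##..#|.  b25=0 t=2,i=3
  ##...|.  b24=0 t=0,i=7
  #.###|#  b23=1 t=5,i=2
  #.##.|.  b22=0 t=2,i=7
  #.#.#|.  b21=0 t=2,i=13
  #.#..|#  b20=1 t=0,i=12
  #..##|.  b19=0 t=1,i=17
  #..#.|.  b18=0 t=0,i=14
  #...#|.  b17=0 t=0,i=8
  #....|#  b16=1 t=1,i=7
  .####|#  b15=1 t=0,i=20
  .###.|.  b14=0 t=1,i=12
  .##.#|.  b13=0 t=2,i=8
  .##..|.  b12=0 t=6,i=2
  .#.##|#  b11=1 t=2,i=6
  .#.#.|#  b10=1 t=0,i=11
  .#..#|#  b9=1 t=0,i=13
  .#...|.  b8=0 t=0,i=16
  ..###|#  b7=1 t=0,i=19
  ..##.|.  b6=0 t=4,i=6
  ..#.#|.  b5=0 t=0,i=10
  ..#..|#  b4=1 t=0,i=15
  ...##|#  b3=1 t=0,i=18
  ...#.|.  b2=0 t=0,i=9
  ....#|.  b1=0 t=1,i=3
  .....|#  b0=1 t=1,i=0
  bits 01101000100100011000111010011001 = 1754369689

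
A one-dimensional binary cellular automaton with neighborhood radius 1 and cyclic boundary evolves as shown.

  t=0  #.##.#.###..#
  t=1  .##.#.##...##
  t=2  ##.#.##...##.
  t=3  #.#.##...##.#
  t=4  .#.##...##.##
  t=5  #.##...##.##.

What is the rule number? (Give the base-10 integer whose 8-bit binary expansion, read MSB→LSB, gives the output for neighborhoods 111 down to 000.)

  ### -> .   bit 7 = 0  t=0,i=8
  ##. -> .   bit 6 = 0  t=0,i=0
  #.# -> #   bit 5 = 1  t=0,i=1
  #.. -> .   bit 4 = 0  t=0,i=10
  .## -> #   bit 3 = 1  t=0,i=2
  .#. -> .   bit 2 = 0  t=0,i=5
  ..# -> #   bit 1 = 1  t=0,i=11
  ... -> .   bit 0 = 0  t=1,i=9
  bits 00101010 = 42

42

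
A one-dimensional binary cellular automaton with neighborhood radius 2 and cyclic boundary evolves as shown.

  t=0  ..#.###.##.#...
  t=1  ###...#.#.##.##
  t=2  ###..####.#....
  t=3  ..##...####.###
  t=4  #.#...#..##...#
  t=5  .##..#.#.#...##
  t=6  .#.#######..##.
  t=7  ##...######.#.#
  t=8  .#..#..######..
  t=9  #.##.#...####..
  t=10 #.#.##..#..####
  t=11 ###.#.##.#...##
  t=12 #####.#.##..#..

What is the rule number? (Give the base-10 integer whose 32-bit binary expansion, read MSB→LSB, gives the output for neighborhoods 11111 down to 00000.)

4134864495

  #####|#  b31=1 t=1,i=0
  ####.|#  b30=1 t=1,i=1
  ###.#|#  b29=1 t=0,i=6
  ###..|#  b28=1 t=1,i=2
  ##.##|.  b27=0 t=0,i=7
  ##.#.|#  b26=1 t=0,i=10
  ##..#|#  b25=1 t=2,i=3
  ##...|.  b24=0 t=1,i=3
  #.###|.  b23=0 t=0,i=4
  #.##.|#  b22=1 t=0,i=8
  #.#.#|#  b21=1 t=1,i=8
  #.#..|#  b20=1 t=0,i=11
  #..##|.  b19=0 t=2,i=4
  #..#.|#  b18=1 t=5,i=4
  #...#|.  b17=0 t=1,i=4
  #....|#  b16=1 t=0,i=13
  .####|.  b15=0 t=1,i=14
  .###.|.  b14=0 t=0,i=5
  .##.#|.  b13=0 t=0,i=9
  .##..|.  b12=0 t=3,i=3
  .#.##|.  b11=0 t=0,i=3
  .#.#.|#  b10=1 t=1,i=7
  .#..#|#  b9=1 t=4,i=7
  .#...|.  b8=0 t=0,i=12
  ..###|.  b7=0 t=2,i=0
  ..##.|#  b6=1 t=3,i=2
  ..#.#|#  b5=1 t=0,i=2
  ..#..|.  b4=0 t=4,i=6
  ...##|#  b3=1 t=2,i=14
  ...#.|#  b2=1 t=0,i=1
  ....#|#  b1=1 t=0,i=0
  .....|#  b0=1 t=0,i=14
  bits 11110110011101010000011001101111 = 4134864495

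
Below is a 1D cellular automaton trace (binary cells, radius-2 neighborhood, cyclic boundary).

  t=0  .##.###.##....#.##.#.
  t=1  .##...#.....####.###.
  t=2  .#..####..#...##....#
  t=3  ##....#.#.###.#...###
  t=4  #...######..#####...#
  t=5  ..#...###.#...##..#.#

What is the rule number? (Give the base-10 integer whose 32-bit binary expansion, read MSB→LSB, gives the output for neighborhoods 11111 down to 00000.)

  #####|#  b31=1 t=3,i=20
  ####.|#  b30=1 t=1,i=14
  ###.#|#  b29=1 t=0,i=6
  ###..|.  b28=0 t=1,i=19
  ##.##|.  b27=0 t=0,i=3
  ##.#.|#  b26=1 t=0,i=18
  ##..#|#  b25=1 t=1,i=20
  ##...|.  b24=0 t=0,i=10
  #.###|.  b23=0 t=0,i=4
  #.##.|.  b22=0 t=0,i=8
  #.#.#|#  b21=1 t=3,i=8
  #.#..|#  b20=1 t=0,i=19
  #..##|.  b19=0 t=0,i=0
  #..#.|.  b18=0 t=2,i=9
  #...#|#  b17=1 t=1,i=4
  #....|.  b16=0 t=0,i=11
  .####|.  b15=0 t=1,i=13
  .###.|.  b14=0 t=0,i=5
  .##.#|#  b13=1 t=0,i=2
  .##..|.  b12=0 t=0,i=9
  .#.##|#  b11=1 t=0,i=15
  .#.#.|#  b10=1 t=2,i=0
  .#..#|.  b9=0 t=0,i=20
  .#...|#  b8=1 t=1,i=7
  ..###|.  b7=0 t=1,i=12
  ..##.|#  b6=1 t=0,i=1
  ..#.#|#  b5=1 t=0,i=14
  ..#..|#  b4=1 t=1,i=6
  ...##|.  b3=0 t=1,i=11
  ...#.|#  b2=1 t=0,i=13
  ....#|#  b1=1 t=0,i=12
  .....|.  b0=0 t=1,i=9
  bits 11100110001100100010110101110110 = 3862048118

3862048118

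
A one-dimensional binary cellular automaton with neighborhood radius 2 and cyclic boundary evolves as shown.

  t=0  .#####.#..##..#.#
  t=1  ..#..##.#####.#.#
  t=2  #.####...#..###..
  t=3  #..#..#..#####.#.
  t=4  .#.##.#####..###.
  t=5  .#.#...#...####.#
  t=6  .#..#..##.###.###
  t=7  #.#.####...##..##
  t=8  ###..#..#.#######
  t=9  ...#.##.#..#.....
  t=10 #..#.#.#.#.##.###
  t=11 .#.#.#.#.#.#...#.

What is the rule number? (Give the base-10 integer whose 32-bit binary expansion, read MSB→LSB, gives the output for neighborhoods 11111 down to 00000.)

  [31] ##### => .  t=0,i=3
  [30] ####. => .  t=0,i=4
  [29] ###.# => #  t=0,i=5
  [28] ###.. => .  t=2,i=5
  [27] ##.## => .  t=1,i=7
  [26] ##.#. => #  t=0,i=6
  [25] ##..# => #  t=0,i=12
  [24] ##... => #  t=2,i=6
  [23] #.### => .  t=0,i=1
  [22] #.##. => #  t=4,i=3
  [21] #.#.# => #  t=0,i=16
  [20] #.#.. => .  t=0,i=7
  [19] #..## => #  t=0,i=9
  [18] #..#. => .  t=0,i=13
  [17] #...# => .  t=2,i=7
  [16] #.... => .  t=9,i=13
  [15] .#### => #  t=0,i=2
  [14] .###. => #  t=2,i=13
  [13] .##.# => .  t=1,i=6
  [12] .##.. => #  t=0,i=11
  [11] .#.## => .  t=0,i=0
  [10] .#.#. => .  t=0,i=15
  [9] .#..# => #  t=0,i=8
  [8] .#... => #  t=5,i=4
  [7] ..### => #  t=2,i=12
  [6] ..##. => #  t=0,i=10
  [5] ..#.# => #  t=0,i=14
  [4] ..#.. => #  t=1,i=2
  [3] ...## => #  t=5,i=10
  [2] ...#. => .  t=2,i=8
  [1] ....# => .  t=9,i=1
  [0] ..... => #  t=9,i=0
  bits 00100111011010001101001111111001 = 661181433

661181433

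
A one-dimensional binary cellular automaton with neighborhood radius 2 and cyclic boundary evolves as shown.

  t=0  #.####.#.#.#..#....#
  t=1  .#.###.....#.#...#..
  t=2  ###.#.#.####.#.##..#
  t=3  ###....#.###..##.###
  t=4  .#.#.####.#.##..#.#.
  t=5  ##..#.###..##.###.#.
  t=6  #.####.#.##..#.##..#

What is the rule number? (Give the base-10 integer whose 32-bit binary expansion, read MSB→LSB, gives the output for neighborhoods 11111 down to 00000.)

  ##### -> .   bit 31 = 0  t=3,i=0
  ####. -> #   bit 30 = 1  t=0,i=4
  ###.# -> #   bit 29 = 1  t=0,i=5
  ###.. -> .   bit 28 = 0  t=1,i=5
  ##.## -> #   bit 27 = 1  t=0,i=1
  ##.#. -> .   bit 26 = 0  t=0,i=6
  ##..# -> #   bit 25 = 1  t=2,i=17
  ##... -> #   bit 24 = 1  t=1,i=6
  #.### -> .   bit 23 = 0  t=0,i=2
  #.##. -> #   bit 22 = 1  t=2,i=15
  #.#.# -> .   bit 21 = 0  t=0,i=7
  #.#.. -> #   bit 20 = 1  t=0,i=11
  #..## -> #   bit 19 = 1  t=2,i=18
  #..#. -> #   bit 18 = 1  t=0,i=13
  #...# -> #   bit 17 = 1  t=1,i=15
  #.... -> .   bit 16 = 0  t=0,i=16
  .#### -> #   bit 15 = 1  t=0,i=3
  .###. -> #   bit 14 = 1  t=1,i=4
  .##.# -> .   bit 13 = 0  t=0,i=0
  .##.. -> .   bit 12 = 0  t=2,i=16
  .#.## -> #   bit 11 = 1  t=1,i=2
  .#.#. -> .   bit 10 = 0  t=0,i=8
  .#..# -> .   bit 9 = 0  t=0,i=12
  .#... -> .   bit 8 = 0  t=0,i=15
  ..### -> #   bit 7 = 1  t=2,i=19
  ..##. -> .   bit 6 = 0  t=0,i=19
  ..#.# -> #   bit 5 = 1  t=1,i=1
  ..#.. -> .   bit 4 = 0  t=0,i=14
  ...## -> .   bit 3 = 0  t=0,i=18
  ...#. -> #   bit 2 = 1  t=1,i=0
  ....# -> #   bit 1 = 1  t=0,i=17
  ..... -> #   bit 0 = 1  t=1,i=8
  bits 01101011010111101100100010100111 = 1801373863

1801373863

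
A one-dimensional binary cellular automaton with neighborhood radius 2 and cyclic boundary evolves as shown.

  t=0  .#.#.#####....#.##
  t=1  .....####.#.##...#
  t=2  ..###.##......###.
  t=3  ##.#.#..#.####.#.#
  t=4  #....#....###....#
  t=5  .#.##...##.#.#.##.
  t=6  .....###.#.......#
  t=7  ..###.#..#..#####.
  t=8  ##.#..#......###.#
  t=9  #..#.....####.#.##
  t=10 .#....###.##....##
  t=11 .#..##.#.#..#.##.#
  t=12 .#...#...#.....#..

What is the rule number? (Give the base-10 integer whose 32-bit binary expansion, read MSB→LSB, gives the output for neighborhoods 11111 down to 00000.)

  [31] ##### => #  t=0,i=7
  [30] ####. => #  t=0,i=8
  [29] ###.# => .  t=1,i=8
  [28] ###.. => .  t=0,i=9
  [27] ##.## => #  t=2,i=5
  [26] ##.#. => .  t=0,i=0
  [25] ##..# => #  t=5,i=17
  [24] ##... => #  t=0,i=10
  [23] #.### => #  t=0,i=5
  [22] #.##. => .  t=0,i=16
  [21] #.#.# => .  t=0,i=1
  [20] #.#.. => #  t=3,i=5
  [19] #..## => .  t=7,i=11
  [18] #..#. => .  t=3,i=7
  [17] #...# => #  t=1,i=15
  [16] #.... => .  t=0,i=11
  [15] .#### => #  t=0,i=6
  [14] .###. => #  t=2,i=3
  [13] .##.# => #  t=0,i=17
  [12] .##.. => .  t=1,i=13
  [11] .#.## => .  t=0,i=4
  [10] .#.#. => .  t=0,i=2
  [9] .#..# => .  t=3,i=6
  [8] .#... => .  t=1,i=0
  [7] ..### => .  t=1,i=5
  [6] ..##. => .  t=4,i=17
  [5] ..#.# => .  t=0,i=14
  [4] ..#.. => .  t=1,i=17
  [3] ...## => #  t=1,i=4
  [2] ...#. => #  t=0,i=13
  [1] ....# => #  t=0,i=12
  [0] ..... => #  t=1,i=2
  bits 11001011100100101110000000001111 = 3415400463

3415400463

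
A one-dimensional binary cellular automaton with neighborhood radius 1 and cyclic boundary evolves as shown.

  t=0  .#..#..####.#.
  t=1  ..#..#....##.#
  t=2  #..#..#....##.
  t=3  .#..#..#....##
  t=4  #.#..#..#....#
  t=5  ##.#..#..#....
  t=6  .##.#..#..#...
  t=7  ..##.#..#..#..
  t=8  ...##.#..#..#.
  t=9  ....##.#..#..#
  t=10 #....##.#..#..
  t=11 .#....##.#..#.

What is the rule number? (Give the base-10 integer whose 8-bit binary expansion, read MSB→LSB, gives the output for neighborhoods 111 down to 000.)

  ###|.  b7=0 t=0,i=8
  ##.|#  b6=1 t=0,i=10
  #.#|#  b5=1 t=0,i=11
  #..|#  b4=1 t=0,i=2
  .##|.  b3=0 t=0,i=7
  .#.|.  b2=0 t=0,i=1
  ..#|.  b1=0 t=0,i=0
  ...|.  b0=0 t=1,i=7
  bits 01110000 = 112

112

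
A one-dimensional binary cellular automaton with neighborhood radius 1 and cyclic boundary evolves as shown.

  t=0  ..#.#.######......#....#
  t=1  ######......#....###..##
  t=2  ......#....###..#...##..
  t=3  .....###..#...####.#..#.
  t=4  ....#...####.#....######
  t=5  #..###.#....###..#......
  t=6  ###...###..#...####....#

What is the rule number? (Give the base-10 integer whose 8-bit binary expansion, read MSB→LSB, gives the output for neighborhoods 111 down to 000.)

54

  [7] ### => .  t=0,i=7
  [6] ##. => .  t=0,i=11
  [5] #.# => #  t=0,i=3
  [4] #.. => #  t=0,i=0
  [3] .## => .  t=0,i=6
  [2] .#. => #  t=0,i=2
  [1] ..# => #  t=0,i=1
  [0] ... => .  t=0,i=13
  bits 00110110 = 54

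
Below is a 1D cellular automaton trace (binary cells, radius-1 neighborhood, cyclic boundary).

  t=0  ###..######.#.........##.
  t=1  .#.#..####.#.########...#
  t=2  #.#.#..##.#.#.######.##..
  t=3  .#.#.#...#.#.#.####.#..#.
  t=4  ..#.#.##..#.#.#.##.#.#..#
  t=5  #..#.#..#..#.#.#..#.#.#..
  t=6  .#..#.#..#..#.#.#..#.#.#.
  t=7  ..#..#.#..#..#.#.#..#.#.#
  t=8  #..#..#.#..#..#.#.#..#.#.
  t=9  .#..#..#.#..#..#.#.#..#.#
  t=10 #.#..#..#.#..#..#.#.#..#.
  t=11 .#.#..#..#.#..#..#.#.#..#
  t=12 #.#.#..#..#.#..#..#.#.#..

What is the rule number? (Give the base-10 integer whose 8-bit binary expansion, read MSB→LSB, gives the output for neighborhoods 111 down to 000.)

177

  ### -> #   bit 7 = 1  t=0,i=1
  ##. -> .   bit 6 = 0  t=0,i=2
  #.# -> #   bit 5 = 1  t=0,i=11
  #.. -> #   bit 4 = 1  t=0,i=3
  .## -> .   bit 3 = 0  t=0,i=0
  .#. -> .   bit 2 = 0  t=0,i=12
  ..# -> .   bit 1 = 0  t=0,i=4
  ... -> #   bit 0 = 1  t=0,i=14
  bits 10110001 = 177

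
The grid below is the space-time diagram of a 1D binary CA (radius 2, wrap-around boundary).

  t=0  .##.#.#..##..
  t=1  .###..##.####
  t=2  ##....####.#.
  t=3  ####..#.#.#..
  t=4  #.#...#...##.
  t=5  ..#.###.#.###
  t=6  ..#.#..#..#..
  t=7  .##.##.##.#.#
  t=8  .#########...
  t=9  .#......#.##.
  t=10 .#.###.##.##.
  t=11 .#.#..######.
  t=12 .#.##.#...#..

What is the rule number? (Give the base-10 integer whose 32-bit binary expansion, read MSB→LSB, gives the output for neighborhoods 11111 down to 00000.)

1305686773

  nb #####: next=.  (t=8,i=3, bit31=0)
  nb ####.: next=#  (t=1,i=11, bit30=1)
  nb ###.#: next=.  (t=1,i=12, bit29=0)
  nb ###..: next=.  (t=1,i=3, bit28=0)
  nb ##.##: next=#  (t=1,i=0, bit27=1)
  nb ##.#.: next=#  (t=0,i=3, bit26=1)
  nb ##..#: next=.  (t=1,i=4, bit25=0)
  nb ##...: next=#  (t=0,i=11, bit24=1)
  nb #.###: next=#  (t=1,i=1, bit23=1)
  nb #.##.: next=#  (t=2,i=0, bit22=1)
  nb #.#.#: next=.  (t=0,i=4, bit21=0)
  nb #.#..: next=#  (t=0,i=6, bit20=1)
  nb #..##: next=.  (t=0,i=8, bit19=0)
  nb #..#.: next=.  (t=3,i=5, bit18=0)
  nb #...#: next=#  (t=0,i=12, bit17=1)
  nb #....: next=#  (t=2,i=3, bit16=1)
  nb .####: next=.  (t=1,i=10, bit15=0)
  nb .###.: next=.  (t=1,i=2, bit14=0)
  nb .##.#: next=#  (t=0,i=2, bit13=1)
  nb .##..: next=#  (t=0,i=10, bit12=1)
  nb .#.##: next=.  (t=2,i=12, bit11=0)
  nb .#.#.: next=.  (t=0,i=5, bit10=0)
  nb .#..#: next=#  (t=0,i=7, bit9=1)
  nb .#...: next=.  (t=4,i=3, bit8=0)
  nb ..###: next=#  (t=2,i=6, bit7=1)
  nb ..##.: next=#  (t=0,i=1, bit6=1)
  nb ..#.#: next=#  (t=3,i=6, bit5=1)
  nb ..#..: next=#  (t=4,i=6, bit4=1)
  nb ...##: next=.  (t=0,i=0, bit3=0)
  nb ...#.: next=#  (t=4,i=5, bit2=1)
  nb ....#: next=.  (t=2,i=4, bit1=0)
  nb .....: next=#  (t=9,i=4, bit0=1)
  bits 01001101110100110011001011110101 = 1305686773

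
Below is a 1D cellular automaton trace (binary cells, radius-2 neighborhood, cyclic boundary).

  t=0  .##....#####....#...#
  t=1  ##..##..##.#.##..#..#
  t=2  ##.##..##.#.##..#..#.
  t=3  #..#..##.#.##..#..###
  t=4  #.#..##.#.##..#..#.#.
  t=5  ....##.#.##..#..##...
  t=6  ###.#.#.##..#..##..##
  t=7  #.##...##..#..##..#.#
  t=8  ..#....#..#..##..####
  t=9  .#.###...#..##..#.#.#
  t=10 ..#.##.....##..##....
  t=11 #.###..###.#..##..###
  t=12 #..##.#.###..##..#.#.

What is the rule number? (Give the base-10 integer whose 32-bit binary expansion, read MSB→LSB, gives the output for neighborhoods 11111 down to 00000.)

  nb #####: next=#  (t=0,i=9, bit31=1)
  nb ####.: next=.  (t=0,i=10, bit30=0)
  nb ###.#: next=#  (t=6,i=2, bit29=1)
  nb ###..: next=#  (t=0,i=11, bit28=1)
  nb ##.##: next=.  (t=2,i=2, bit27=0)
  nb ##.#.: next=#  (t=1,i=10, bit26=1)
  nb ##..#: next=.  (t=1,i=2, bit25=0)
  nb ##...: next=.  (t=0,i=3, bit24=0)
  nb #.###: next=.  (t=9,i=3, bit23=0)
  nb #.##.: next=#  (t=0,i=1, bit22=1)
  nb #.#.#: next=.  (t=1,i=11, bit21=0)
  nb #.#..: next=.  (t=4,i=2, bit20=0)
  nb #..##: next=#  (t=1,i=3, bit19=1)
  nb #..#.: next=#  (t=1,i=16, bit18=1)
  nb #...#: next=.  (t=0,i=18, bit17=0)
  nb #....: next=#  (t=0,i=4, bit16=1)
  nb .####: next=#  (t=0,i=8, bit15=1)
  nb .###.: next=#  (t=1,i=0, bit14=1)
  nb .##.#: next=.  (t=1,i=9, bit13=0)
  nb .##..: next=.  (t=0,i=2, bit12=0)
  nb .#.##: next=#  (t=0,i=0, bit11=1)
  nb .#.#.: next=.  (t=4,i=1, bit10=0)
  nb .#..#: next=.  (t=1,i=18, bit9=0)
  nb .#...: next=#  (t=0,i=17, bit8=1)
  nb ..###: next=.  (t=0,i=7, bit7=0)
  nb ..##.: next=#  (t=1,i=4, bit6=1)
  nb ..#.#: next=#  (t=0,i=20, bit5=1)
  nb ..#..: next=.  (t=0,i=16, bit4=0)
  nb ...##: next=.  (t=0,i=6, bit3=0)
  nb ...#.: next=.  (t=0,i=15, bit2=0)
  nb ....#: next=#  (t=0,i=5, bit1=1)
  nb .....: next=#  (t=5,i=0, bit0=1)
  bits 10110100010011011100100101100011 = 3024996707

3024996707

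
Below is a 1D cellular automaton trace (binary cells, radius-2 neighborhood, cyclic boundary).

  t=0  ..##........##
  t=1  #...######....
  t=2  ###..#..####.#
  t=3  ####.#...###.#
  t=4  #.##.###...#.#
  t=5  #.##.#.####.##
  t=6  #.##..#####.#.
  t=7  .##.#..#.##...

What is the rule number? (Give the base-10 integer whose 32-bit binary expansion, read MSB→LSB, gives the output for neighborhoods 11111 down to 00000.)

1943251221

  [31] ##### => .  t=1,i=6
  [30] ####. => #  t=1,i=8
  [29] ###.# => #  t=2,i=11
  [28] ###.. => #  t=1,i=9
  [27] ##.## => .  t=2,i=12
  [26] ##.#. => .  t=3,i=4
  [25] ##..# => #  t=0,i=0
  [24] ##... => #  t=0,i=4
  [23] #.### => #  t=2,i=13
  [22] #.##. => #  t=4,i=2
  [21] #.#.# => .  t=5,i=5
  [20] #.#.. => #  t=3,i=5
  [19] #..## => .  t=0,i=1
  [18] #..#. => .  t=2,i=4
  [17] #...# => #  t=1,i=2
  [16] #.... => #  t=0,i=5
  [15] .#### => #  t=1,i=5
  [14] .###. => .  t=3,i=10
  [13] .##.# => #  t=4,i=0
  [12] .##.. => .  t=0,i=3
  [11] .#.## => #  t=4,i=12
  [10] .#.#. => .  t=6,i=13
  [9] .#..# => .  t=2,i=6
  [8] .#... => #  t=1,i=1
  [7] ..### => .  t=1,i=4
  [6] ..##. => .  t=0,i=2
  [5] ..#.# => .  t=4,i=11
  [4] ..#.. => #  t=1,i=0
  [3] ...## => .  t=0,i=11
  [2] ...#. => #  t=1,i=13
  [1] ....# => .  t=0,i=10
  [0] ..... => #  t=0,i=6
  bits 01110011110100111010100100010101 = 1943251221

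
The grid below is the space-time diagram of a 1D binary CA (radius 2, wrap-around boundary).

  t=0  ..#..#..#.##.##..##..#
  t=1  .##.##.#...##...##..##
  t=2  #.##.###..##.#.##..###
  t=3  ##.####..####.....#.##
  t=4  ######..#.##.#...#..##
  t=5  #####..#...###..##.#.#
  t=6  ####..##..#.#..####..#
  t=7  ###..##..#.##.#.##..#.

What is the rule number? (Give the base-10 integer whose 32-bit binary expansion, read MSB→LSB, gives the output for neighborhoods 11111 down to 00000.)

3986482268

  ##### -> #   bit 31 = 1  t=4,i=0
  ####. -> #   bit 30 = 1  t=2,i=21
  ###.# -> #   bit 29 = 1  t=2,i=0
  ###.. -> .   bit 28 = 0  t=2,i=7
  ##.## -> #   bit 27 = 1  t=0,i=12
  ##.#. -> #   bit 26 = 1  t=1,i=6
  ##..# -> .   bit 25 = 0  t=0,i=15
  ##... -> #   bit 24 = 1  t=1,i=13
  #.### -> #   bit 23 = 1  t=2,i=5
  #.##. -> .   bit 22 = 0  t=0,i=10
  #.#.# -> .   bit 21 = 0  t=2,i=13
  #.#.. -> #   bit 20 = 1  t=1,i=7
  #..## -> #   bit 19 = 1  t=0,i=16
  #..#. -> #   bit 18 = 1  t=0,i=1
  #...# -> .   bit 17 = 0  t=1,i=9
  #.... -> .   bit 16 = 0  t=3,i=14
  .#### -> #   bit 15 = 1  t=2,i=20
  .###. -> #   bit 14 = 1  t=2,i=6
  .##.# -> #   bit 13 = 1  t=0,i=11
  .##.. -> .   bit 12 = 0  t=0,i=14
  .#.## -> .   bit 11 = 0  t=0,i=9
  .#.#. -> #   bit 10 = 1  t=6,i=11
  .#..# -> .   bit 9 = 0  t=0,i=0
  .#... -> .   bit 8 = 0  t=1,i=8
  ..### -> .   bit 7 = 0  t=2,i=19
  ..##. -> #   bit 6 = 1  t=0,i=17
  ..#.# -> .   bit 5 = 0  t=0,i=8
  ..#.. -> #   bit 4 = 1  t=0,i=2
  ...## -> #   bit 3 = 1  t=1,i=10
  ...#. -> #   bit 2 = 1  t=3,i=17
  ....# -> .   bit 1 = 0  t=3,i=16
  ..... -> .   bit 0 = 0  t=3,i=15
  bits 11101101100111001110010001011100 = 3986482268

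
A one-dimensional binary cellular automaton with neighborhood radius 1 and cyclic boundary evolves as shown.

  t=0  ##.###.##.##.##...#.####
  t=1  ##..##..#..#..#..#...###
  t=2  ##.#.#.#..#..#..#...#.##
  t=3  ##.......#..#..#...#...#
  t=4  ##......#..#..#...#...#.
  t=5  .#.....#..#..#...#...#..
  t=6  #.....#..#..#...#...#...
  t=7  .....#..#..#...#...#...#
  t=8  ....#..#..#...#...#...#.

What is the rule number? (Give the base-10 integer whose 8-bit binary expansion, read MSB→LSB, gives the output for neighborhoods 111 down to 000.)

194

  [7] ### => #  t=0,i=0
  [6] ##. => #  t=0,i=1
  [5] #.# => .  t=0,i=2
  [4] #.. => .  t=0,i=15
  [3] .## => .  t=0,i=3
  [2] .#. => .  t=0,i=18
  [1] ..# => #  t=0,i=17
  [0] ... => .  t=0,i=16
  bits 11000010 = 194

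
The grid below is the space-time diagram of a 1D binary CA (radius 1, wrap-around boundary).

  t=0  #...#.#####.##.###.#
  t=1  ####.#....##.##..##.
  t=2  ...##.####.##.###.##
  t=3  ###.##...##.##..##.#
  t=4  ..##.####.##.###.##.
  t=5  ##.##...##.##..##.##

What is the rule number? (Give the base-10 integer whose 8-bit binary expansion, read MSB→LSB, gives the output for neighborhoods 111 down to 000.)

115

  nb ###: next=.  (t=0,i=7, bit7=0)
  nb ##.: next=#  (t=0,i=0, bit6=1)
  nb #.#: next=#  (t=0,i=5, bit5=1)
  nb #..: next=#  (t=0,i=1, bit4=1)
  nb .##: next=.  (t=0,i=6, bit3=0)
  nb .#.: next=.  (t=0,i=4, bit2=0)
  nb ..#: next=#  (t=0,i=3, bit1=1)
  nb ...: next=#  (t=0,i=2, bit0=1)
  bits 01110011 = 115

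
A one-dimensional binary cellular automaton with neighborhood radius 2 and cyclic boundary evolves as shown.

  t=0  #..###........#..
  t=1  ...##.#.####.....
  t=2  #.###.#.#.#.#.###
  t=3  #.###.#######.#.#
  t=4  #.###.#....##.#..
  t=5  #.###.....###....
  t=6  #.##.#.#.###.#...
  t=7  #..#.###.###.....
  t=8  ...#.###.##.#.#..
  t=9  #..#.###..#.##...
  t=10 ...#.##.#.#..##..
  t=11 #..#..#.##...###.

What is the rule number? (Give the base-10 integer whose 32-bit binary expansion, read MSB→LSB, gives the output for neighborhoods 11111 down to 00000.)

  nb #####: next=.  (t=3,i=8, bit31=0)
  nb ####.: next=#  (t=1,i=10, bit30=1)
  nb ###.#: next=#  (t=2,i=0, bit29=1)
  nb ###..: next=.  (t=0,i=5, bit28=0)
  nb ##.##: next=.  (t=2,i=1, bit27=0)
  nb ##.#.: next=.  (t=1,i=5, bit26=0)
  nb ##..#: next=#  (t=9,i=8, bit25=1)
  nb ##...: next=#  (t=0,i=6, bit24=1)
  nb #.###: next=#  (t=1,i=8, bit23=1)
  nb #.##.: next=.  (t=3,i=16, bit22=0)
  nb #.#.#: next=#  (t=1,i=6, bit21=1)
  nb #.#..: next=.  (t=4,i=6, bit20=0)
  nb #..##: next=.  (t=0,i=2, bit19=0)
  nb #..#.: next=.  (t=0,i=16, bit18=0)
  nb #...#: next=.  (t=6,i=15, bit17=0)
  nb #....: next=.  (t=0,i=7, bit16=0)
  nb .####: next=.  (t=1,i=9, bit15=0)
  nb .###.: next=#  (t=0,i=4, bit14=1)
  nb .##.#: next=#  (t=1,i=4, bit13=1)
  nb .##..: next=#  (t=9,i=13, bit12=1)
  nb .#.##: next=.  (t=1,i=7, bit11=0)
  nb .#.#.: next=#  (t=2,i=7, bit10=1)
  nb .#..#: next=.  (t=0,i=1, bit9=0)
  nb .#...: next=.  (t=4,i=7, bit8=0)
  nb ..###: next=#  (t=0,i=3, bit7=1)
  nb ..##.: next=#  (t=1,i=3, bit6=1)
  nb ..#.#: next=#  (t=4,i=0, bit5=1)
  nb ..#..: next=.  (t=0,i=0, bit4=0)
  nb ...##: next=#  (t=1,i=2, bit3=1)
  nb ...#.: next=.  (t=0,i=13, bit2=0)
  nb ....#: next=.  (t=0,i=12, bit1=0)
  nb .....: next=#  (t=0,i=8, bit0=1)
  bits 01100011101000000111010011101001 = 1671460073

1671460073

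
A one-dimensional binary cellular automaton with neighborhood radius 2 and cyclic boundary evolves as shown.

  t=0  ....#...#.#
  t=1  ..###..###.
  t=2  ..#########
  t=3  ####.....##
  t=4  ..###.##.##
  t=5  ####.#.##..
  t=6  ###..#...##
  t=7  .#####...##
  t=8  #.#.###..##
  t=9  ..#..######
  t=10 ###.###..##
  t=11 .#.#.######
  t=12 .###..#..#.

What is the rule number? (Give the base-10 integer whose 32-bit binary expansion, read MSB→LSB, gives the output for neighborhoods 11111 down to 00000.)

  [31] ##### => .  t=2,i=4
  [30] ####. => #  t=2,i=9
  [29] ###.# => .  t=4,i=4
  [28] ###.. => #  t=1,i=4
  [27] ##.## => #  t=4,i=5
  [26] ##.#. => .  t=5,i=4
  [25] ##..# => #  t=1,i=5
  [24] ##... => #  t=1,i=10
  [23] #.### => .  t=7,i=1
  [22] #.##. => .  t=4,i=6
  [21] #.#.# => #  t=5,i=5
  [20] #.#.. => .  t=0,i=10
  [19] #..## => #  t=1,i=6
  [18] #..#. => #  t=6,i=4
  [17] #...# => .  t=0,i=6
  [16] #.... => .  t=0,i=1
  [15] .#### => #  t=2,i=3
  [14] .###. => #  t=1,i=3
  [13] .##.# => #  t=4,i=7
  [12] .##.. => .  t=4,i=10
  [11] .#.## => .  t=5,i=6
  [10] .#.#. => #  t=0,i=9
  [9] .#..# => .  t=9,i=3
  [8] .#... => .  t=0,i=0
  [7] ..### => #  t=1,i=2
  [6] ..##. => #  t=7,i=9
  [5] ..#.# => #  t=0,i=8
  [4] ..#.. => #  t=0,i=4
  [3] ...## => .  t=1,i=1
  [2] ...#. => #  t=0,i=3
  [1] ....# => #  t=0,i=2
  [0] ..... => #  t=3,i=6
  bits 01011011001011001110010011110111 = 1529668855

1529668855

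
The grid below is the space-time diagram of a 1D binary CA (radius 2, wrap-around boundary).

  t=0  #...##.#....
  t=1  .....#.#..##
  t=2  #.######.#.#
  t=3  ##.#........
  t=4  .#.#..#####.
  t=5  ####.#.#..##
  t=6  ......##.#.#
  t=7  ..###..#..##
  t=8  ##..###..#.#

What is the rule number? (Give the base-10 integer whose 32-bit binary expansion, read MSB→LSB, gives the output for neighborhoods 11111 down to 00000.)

  ##### -> .   bit 31 = 0  t=2,i=4
  ####. -> .   bit 30 = 0  t=2,i=6
  ###.# -> .   bit 29 = 0  t=2,i=7
  ###.. -> #   bit 28 = 1  t=4,i=10
  ##.## -> #   bit 27 = 1  t=2,i=1
  ##.#. -> .   bit 26 = 0  t=0,i=6
  ##..# -> #   bit 25 = 1  t=4,i=11
  ##... -> #   bit 24 = 1  t=1,i=0
  #.### -> .   bit 23 = 0  t=2,i=2
  #.##. -> .   bit 22 = 0  t=2,i=11
  #.#.# -> .   bit 21 = 0  t=2,i=9
  #.#.. -> #   bit 20 = 1  t=0,i=7
  #..## -> #   bit 19 = 1  t=1,i=9
  #..#. -> #   bit 18 = 1  t=4,i=0
  #...# -> .   bit 17 = 0  t=0,i=2
  #.... -> .   bit 16 = 0  t=0,i=9
  .#### -> #   bit 15 = 1  t=2,i=3
  .###. -> .   bit 14 = 0  t=7,i=3
  .##.# -> #   bit 13 = 1  t=0,i=5
  .##.. -> #   bit 12 = 1  t=1,i=11
  .#.## -> .   bit 11 = 0  t=2,i=10
  .#.#. -> #   bit 10 = 1  t=1,i=6
  .#..# -> .   bit 9 = 0  t=1,i=8
  .#... -> .   bit 8 = 0  t=0,i=1
  ..### -> .   bit 7 = 0  t=4,i=6
  ..##. -> .   bit 6 = 0  t=0,i=4
  ..#.# -> #   bit 5 = 1  t=1,i=5
  ..#.. -> .   bit 4 = 0  t=0,i=0
  ...## -> .   bit 3 = 0  t=0,i=3
  ...#. -> #   bit 2 = 1  t=0,i=11
  ....# -> #   bit 1 = 1  t=0,i=10
  ..... -> #   bit 0 = 1  t=1,i=2
  bits 00011011000111001011010000100111 = 454865959

454865959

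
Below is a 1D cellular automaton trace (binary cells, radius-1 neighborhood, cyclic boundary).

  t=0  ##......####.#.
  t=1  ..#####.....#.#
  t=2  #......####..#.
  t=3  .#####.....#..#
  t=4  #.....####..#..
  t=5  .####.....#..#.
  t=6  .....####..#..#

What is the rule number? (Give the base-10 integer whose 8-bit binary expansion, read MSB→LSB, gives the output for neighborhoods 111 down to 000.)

49

  ### -> .   bit 7 = 0  t=0,i=9
  ##. -> .   bit 6 = 0  t=0,i=1
  #.# -> #   bit 5 = 1  t=0,i=12
  #.. -> #   bit 4 = 1  t=0,i=2
  .## -> .   bit 3 = 0  t=0,i=0
  .#. -> .   bit 2 = 0  t=0,i=13
  ..# -> .   bit 1 = 0  t=0,i=7
  ... -> #   bit 0 = 1  t=0,i=3
  bits 00110001 = 49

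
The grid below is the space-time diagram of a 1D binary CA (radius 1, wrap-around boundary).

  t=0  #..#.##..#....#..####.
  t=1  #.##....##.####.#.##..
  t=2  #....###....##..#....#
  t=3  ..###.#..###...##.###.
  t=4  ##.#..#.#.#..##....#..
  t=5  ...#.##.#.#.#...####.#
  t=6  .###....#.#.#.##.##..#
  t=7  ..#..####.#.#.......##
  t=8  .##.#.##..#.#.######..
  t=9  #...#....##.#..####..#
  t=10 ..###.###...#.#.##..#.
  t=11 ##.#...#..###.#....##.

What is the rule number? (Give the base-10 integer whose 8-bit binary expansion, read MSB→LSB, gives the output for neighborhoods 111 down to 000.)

  [7] ### => #  t=0,i=18
  [6] ##. => .  t=0,i=6
  [5] #.# => .  t=0,i=4
  [4] #.. => .  t=0,i=1
  [3] .## => .  t=0,i=5
  [2] .#. => #  t=0,i=0
  [1] ..# => #  t=0,i=2
  [0] ... => #  t=0,i=11
  bits 10000111 = 135

135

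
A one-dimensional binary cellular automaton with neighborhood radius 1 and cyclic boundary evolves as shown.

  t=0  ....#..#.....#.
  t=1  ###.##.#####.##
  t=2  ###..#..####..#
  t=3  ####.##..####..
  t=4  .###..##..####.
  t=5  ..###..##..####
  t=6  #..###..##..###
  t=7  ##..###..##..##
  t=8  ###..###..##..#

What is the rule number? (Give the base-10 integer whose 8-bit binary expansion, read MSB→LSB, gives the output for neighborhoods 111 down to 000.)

213

  ### -> #   bit 7 = 1  t=1,i=0
  ##. -> #   bit 6 = 1  t=1,i=2
  #.# -> .   bit 5 = 0  t=1,i=3
  #.. -> #   bit 4 = 1  t=0,i=5
  .## -> .   bit 3 = 0  t=1,i=4
  .#. -> #   bit 2 = 1  t=0,i=4
  ..# -> .   bit 1 = 0  t=0,i=3
  ... -> #   bit 0 = 1  t=0,i=0
  bits 11010101 = 213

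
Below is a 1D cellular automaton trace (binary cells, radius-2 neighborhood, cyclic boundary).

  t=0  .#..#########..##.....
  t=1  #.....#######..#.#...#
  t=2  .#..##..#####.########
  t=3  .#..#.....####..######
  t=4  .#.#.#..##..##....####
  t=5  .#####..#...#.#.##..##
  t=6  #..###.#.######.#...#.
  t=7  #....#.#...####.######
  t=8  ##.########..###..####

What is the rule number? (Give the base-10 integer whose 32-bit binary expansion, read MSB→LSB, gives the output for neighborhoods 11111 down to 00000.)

4185261422

  [31] ##### => #  t=0,i=6
  [30] ####. => #  t=0,i=11
  [29] ###.# => #  t=2,i=12
  [28] ###.. => #  t=0,i=12
  [27] ##.## => #  t=2,i=13
  [26] ##.#. => .  t=2,i=0
  [25] ##..# => .  t=0,i=13
  [24] ##... => #  t=0,i=17
  [23] #.### => .  t=2,i=14
  [22] #.##. => #  t=5,i=16
  [21] #.#.# => #  t=4,i=1
  [20] #.#.. => #  t=1,i=17
  [19] #..## => .  t=0,i=3
  [18] #..#. => #  t=1,i=14
  [17] #...# => #  t=1,i=19
  [16] #.... => .  t=0,i=18
  [15] .#### => .  t=0,i=5
  [14] .###. => .  t=6,i=4
  [13] .##.# => .  t=5,i=21
  [12] .##.. => .  t=0,i=16
  [11] .#.## => .  t=5,i=15
  [10] .#.#. => #  t=1,i=16
  [9] .#..# => .  t=0,i=2
  [8] .#... => #  t=1,i=18
  [7] ..### => .  t=0,i=4
  [6] ..##. => #  t=0,i=15
  [5] ..#.# => #  t=1,i=15
  [4] ..#.. => .  t=0,i=1
  [3] ...## => #  t=1,i=5
  [2] ...#. => #  t=0,i=0
  [1] ....# => #  t=0,i=21
  [0] ..... => .  t=0,i=19
  bits 11111001011101100000010101101110 = 4185261422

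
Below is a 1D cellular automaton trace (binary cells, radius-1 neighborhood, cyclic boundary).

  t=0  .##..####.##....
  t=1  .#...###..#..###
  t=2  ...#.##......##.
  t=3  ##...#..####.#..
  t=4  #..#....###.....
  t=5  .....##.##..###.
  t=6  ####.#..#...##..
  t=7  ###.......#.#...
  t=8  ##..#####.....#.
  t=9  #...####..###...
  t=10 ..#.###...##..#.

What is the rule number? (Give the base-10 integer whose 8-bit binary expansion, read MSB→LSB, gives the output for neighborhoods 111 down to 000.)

  nb ###: next=#  (t=0,i=6, bit7=1)
  nb ##.: next=.  (t=0,i=2, bit6=0)
  nb #.#: next=.  (t=0,i=9, bit5=0)
  nb #..: next=.  (t=0,i=3, bit4=0)
  nb .##: next=#  (t=0,i=1, bit3=1)
  nb .#.: next=.  (t=1,i=1, bit2=0)
  nb ..#: next=.  (t=0,i=0, bit1=0)
  nb ...: next=#  (t=0,i=13, bit0=1)
  bits 10001001 = 137

137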